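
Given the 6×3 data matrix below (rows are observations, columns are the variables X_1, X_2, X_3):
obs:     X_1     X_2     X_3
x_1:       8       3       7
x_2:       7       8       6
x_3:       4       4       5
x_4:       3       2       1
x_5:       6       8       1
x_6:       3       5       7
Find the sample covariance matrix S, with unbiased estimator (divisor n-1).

Step 1 — column means:
  mean(X_1) = (8 + 7 + 4 + 3 + 6 + 3) / 6 = 31/6 = 5.1667
  mean(X_2) = (3 + 8 + 4 + 2 + 8 + 5) / 6 = 30/6 = 5
  mean(X_3) = (7 + 6 + 5 + 1 + 1 + 7) / 6 = 27/6 = 4.5

Step 2 — sample covariance S[i,j] = (1/(n-1)) · Σ_k (x_{k,i} - mean_i) · (x_{k,j} - mean_j), with n-1 = 5.
  S[X_1,X_1] = ((2.8333)·(2.8333) + (1.8333)·(1.8333) + (-1.1667)·(-1.1667) + (-2.1667)·(-2.1667) + (0.8333)·(0.8333) + (-2.1667)·(-2.1667)) / 5 = 22.8333/5 = 4.5667
  S[X_1,X_2] = ((2.8333)·(-2) + (1.8333)·(3) + (-1.1667)·(-1) + (-2.1667)·(-3) + (0.8333)·(3) + (-2.1667)·(0)) / 5 = 10/5 = 2
  S[X_1,X_3] = ((2.8333)·(2.5) + (1.8333)·(1.5) + (-1.1667)·(0.5) + (-2.1667)·(-3.5) + (0.8333)·(-3.5) + (-2.1667)·(2.5)) / 5 = 8.5/5 = 1.7
  S[X_2,X_2] = ((-2)·(-2) + (3)·(3) + (-1)·(-1) + (-3)·(-3) + (3)·(3) + (0)·(0)) / 5 = 32/5 = 6.4
  S[X_2,X_3] = ((-2)·(2.5) + (3)·(1.5) + (-1)·(0.5) + (-3)·(-3.5) + (3)·(-3.5) + (0)·(2.5)) / 5 = -1/5 = -0.2
  S[X_3,X_3] = ((2.5)·(2.5) + (1.5)·(1.5) + (0.5)·(0.5) + (-3.5)·(-3.5) + (-3.5)·(-3.5) + (2.5)·(2.5)) / 5 = 39.5/5 = 7.9

S is symmetric (S[j,i] = S[i,j]). Assembling:

S = [[4.5667, 2, 1.7],
 [2, 6.4, -0.2],
 [1.7, -0.2, 7.9]]


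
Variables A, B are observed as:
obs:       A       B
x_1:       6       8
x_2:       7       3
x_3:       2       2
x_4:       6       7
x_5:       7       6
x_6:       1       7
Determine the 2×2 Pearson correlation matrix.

Step 1 — column means:
  mean(A) = (6 + 7 + 2 + 6 + 7 + 1) / 6 = 29/6 = 4.8333
  mean(B) = (8 + 3 + 2 + 7 + 6 + 7) / 6 = 33/6 = 5.5

Step 2 — sample variances and covariances s[i,j] = (1/(n-1)) · Σ_k (x_{k,i} - mean_i) · (x_{k,j} - mean_j), with n-1 = 5:
  s[A,A] = ((1.1667)·(1.1667) + (2.1667)·(2.1667) + (-2.8333)·(-2.8333) + (1.1667)·(1.1667) + (2.1667)·(2.1667) + (-3.8333)·(-3.8333)) / 5 = 34.8333/5 = 6.9667
  s[A,B] = ((1.1667)·(2.5) + (2.1667)·(-2.5) + (-2.8333)·(-3.5) + (1.1667)·(1.5) + (2.1667)·(0.5) + (-3.8333)·(1.5)) / 5 = 4.5/5 = 0.9
  s[B,B] = ((2.5)·(2.5) + (-2.5)·(-2.5) + (-3.5)·(-3.5) + (1.5)·(1.5) + (0.5)·(0.5) + (1.5)·(1.5)) / 5 = 29.5/5 = 5.9
  Sample standard deviations s_i = √(s[i,i]):
  s(A) = √(6.9667) = 2.6394
  s(B) = √(5.9) = 2.429

Step 3 — r_{ij} = s_{ij} / (s_i · s_j):
  r[A,A] = 1 (diagonal).
  r[A,B] = 0.9 / (2.6394 · 2.429) = 0.9 / 6.4112 = 0.1404
  r[B,B] = 1 (diagonal).

R is symmetric with unit diagonal. Assembling:

R = [[1, 0.1404],
 [0.1404, 1]]


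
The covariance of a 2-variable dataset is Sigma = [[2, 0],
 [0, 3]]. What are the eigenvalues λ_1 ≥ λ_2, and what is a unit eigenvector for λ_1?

Step 1 — characteristic polynomial of 2×2 Sigma:
  det(Sigma - λI) = λ² - trace · λ + det = 0.
  trace = 2 + 3 = 5, det = 2·3 - (0)² = 6.
Step 2 — discriminant:
  Δ = trace² - 4·det = 25 - 24 = 1.
Step 3 — eigenvalues:
  λ = (trace ± √Δ)/2 = (5 ± 1)/2,
  λ_1 = 3,  λ_2 = 2.

Step 4 — unit eigenvector for λ_1: Sigma is diagonal, so its eigenvectors are the coordinate axes. λ_1 = 3 is the diagonal entry on the second coordinate axis, hence
  v_1 = (0, 1) (||v_1|| = 1).

λ_1 = 3,  λ_2 = 2;  v_1 ≈ (0, 1)


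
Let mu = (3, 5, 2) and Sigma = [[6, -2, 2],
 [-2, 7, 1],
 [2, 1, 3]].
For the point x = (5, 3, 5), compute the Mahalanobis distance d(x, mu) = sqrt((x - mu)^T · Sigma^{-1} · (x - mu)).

Step 1 — centre the observation: (x - mu) = (2, -2, 3).

Step 2 — invert Sigma (cofactor / det for 3×3, or solve directly):
  Sigma^{-1} = [[0.2778, 0.1111, -0.2222],
 [0.1111, 0.1944, -0.1389],
 [-0.2222, -0.1389, 0.5278]].

Step 3 — form the quadratic (x - mu)^T · Sigma^{-1} · (x - mu):
  Sigma^{-1} · (x - mu) = (-0.3333, -0.5833, 1.4167).
  (x - mu)^T · [Sigma^{-1} · (x - mu)] = (2)·(-0.3333) + (-2)·(-0.5833) + (3)·(1.4167) = 4.75.

Step 4 — take square root: d = √(4.75) ≈ 2.1794.

d(x, mu) = √(4.75) ≈ 2.1794


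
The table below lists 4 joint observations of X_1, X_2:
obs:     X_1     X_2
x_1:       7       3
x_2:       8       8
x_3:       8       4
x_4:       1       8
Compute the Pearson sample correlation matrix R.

Step 1 — column means:
  mean(X_1) = (7 + 8 + 8 + 1) / 4 = 24/4 = 6
  mean(X_2) = (3 + 8 + 4 + 8) / 4 = 23/4 = 5.75

Step 2 — sample variances and covariances s[i,j] = (1/(n-1)) · Σ_k (x_{k,i} - mean_i) · (x_{k,j} - mean_j), with n-1 = 3:
  s[X_1,X_1] = ((1)·(1) + (2)·(2) + (2)·(2) + (-5)·(-5)) / 3 = 34/3 = 11.3333
  s[X_1,X_2] = ((1)·(-2.75) + (2)·(2.25) + (2)·(-1.75) + (-5)·(2.25)) / 3 = -13/3 = -4.3333
  s[X_2,X_2] = ((-2.75)·(-2.75) + (2.25)·(2.25) + (-1.75)·(-1.75) + (2.25)·(2.25)) / 3 = 20.75/3 = 6.9167
  Sample standard deviations s_i = √(s[i,i]):
  s(X_1) = √(11.3333) = 3.3665
  s(X_2) = √(6.9167) = 2.63

Step 3 — r_{ij} = s_{ij} / (s_i · s_j):
  r[X_1,X_1] = 1 (diagonal).
  r[X_1,X_2] = -4.3333 / (3.3665 · 2.63) = -4.3333 / 8.8537 = -0.4894
  r[X_2,X_2] = 1 (diagonal).

R is symmetric with unit diagonal. Assembling:

R = [[1, -0.4894],
 [-0.4894, 1]]


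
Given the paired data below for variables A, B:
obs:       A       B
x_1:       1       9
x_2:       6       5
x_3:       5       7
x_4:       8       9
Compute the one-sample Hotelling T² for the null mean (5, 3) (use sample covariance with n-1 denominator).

Step 1 — sample mean vector:
  mean(A) = (1 + 6 + 5 + 8) / 4 = 20/4 = 5
  mean(B) = (9 + 5 + 7 + 9) / 4 = 30/4 = 7.5
  x̄ = (5, 7.5),  deviation x̄ - mu_0 = (5, 7.5) - (5, 3) = (0, 4.5).

Step 2 — sample covariance matrix, S[i,j] = (1/(n-1)) · Σ_k (x_{k,i} - mean_i) · (x_{k,j} - mean_j), divisor n-1 = 3:
  S[A,A] = ((-4)·(-4) + (1)·(1) + (0)·(0) + (3)·(3)) / 3 = 26/3 = 8.6667
  S[A,B] = ((-4)·(1.5) + (1)·(-2.5) + (0)·(-0.5) + (3)·(1.5)) / 3 = -4/3 = -1.3333
  S[B,B] = ((1.5)·(1.5) + (-2.5)·(-2.5) + (-0.5)·(-0.5) + (1.5)·(1.5)) / 3 = 11/3 = 3.6667
  S = [[8.6667, -1.3333],
 [-1.3333, 3.6667]].

Step 3 — invert S. det(S) = 8.6667·3.6667 - (-1.3333)² = 30.
  S^{-1} = (1/det) · [[d, -b], [-b, a]] = [[0.1222, 0.0444],
 [0.0444, 0.2889]].

Step 4 — quadratic form (x̄ - mu_0)^T · S^{-1} · (x̄ - mu_0):
  S^{-1} · (x̄ - mu_0) = (0.2, 1.3),
  (x̄ - mu_0)^T · [...] = (0)·(0.2) + (4.5)·(1.3) = 5.85.

Step 5 — scale by n: T² = 4 · 5.85 = 23.4.

T² ≈ 23.4


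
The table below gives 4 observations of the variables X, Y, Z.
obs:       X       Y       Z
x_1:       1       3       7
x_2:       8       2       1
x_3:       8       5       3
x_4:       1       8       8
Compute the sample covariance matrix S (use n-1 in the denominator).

Step 1 — column means:
  mean(X) = (1 + 8 + 8 + 1) / 4 = 18/4 = 4.5
  mean(Y) = (3 + 2 + 5 + 8) / 4 = 18/4 = 4.5
  mean(Z) = (7 + 1 + 3 + 8) / 4 = 19/4 = 4.75

Step 2 — sample covariance S[i,j] = (1/(n-1)) · Σ_k (x_{k,i} - mean_i) · (x_{k,j} - mean_j), with n-1 = 3.
  S[X,X] = ((-3.5)·(-3.5) + (3.5)·(3.5) + (3.5)·(3.5) + (-3.5)·(-3.5)) / 3 = 49/3 = 16.3333
  S[X,Y] = ((-3.5)·(-1.5) + (3.5)·(-2.5) + (3.5)·(0.5) + (-3.5)·(3.5)) / 3 = -14/3 = -4.6667
  S[X,Z] = ((-3.5)·(2.25) + (3.5)·(-3.75) + (3.5)·(-1.75) + (-3.5)·(3.25)) / 3 = -38.5/3 = -12.8333
  S[Y,Y] = ((-1.5)·(-1.5) + (-2.5)·(-2.5) + (0.5)·(0.5) + (3.5)·(3.5)) / 3 = 21/3 = 7
  S[Y,Z] = ((-1.5)·(2.25) + (-2.5)·(-3.75) + (0.5)·(-1.75) + (3.5)·(3.25)) / 3 = 16.5/3 = 5.5
  S[Z,Z] = ((2.25)·(2.25) + (-3.75)·(-3.75) + (-1.75)·(-1.75) + (3.25)·(3.25)) / 3 = 32.75/3 = 10.9167

S is symmetric (S[j,i] = S[i,j]). Assembling:

S = [[16.3333, -4.6667, -12.8333],
 [-4.6667, 7, 5.5],
 [-12.8333, 5.5, 10.9167]]


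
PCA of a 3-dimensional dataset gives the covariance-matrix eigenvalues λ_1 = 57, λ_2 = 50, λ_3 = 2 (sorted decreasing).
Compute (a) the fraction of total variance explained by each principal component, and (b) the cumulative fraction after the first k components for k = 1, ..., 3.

Step 1 — total variance = trace(Sigma) = Σ λ_i = 57 + 50 + 2 = 109.

Step 2 — fraction explained by component i = λ_i / Σ λ:
  PC1: 57/109 = 0.5229
  PC2: 50/109 = 0.4587
  PC3: 2/109 = 0.0183

Step 3 — cumulative fraction after k components = (λ_1 + ... + λ_k) / Σ λ:
  k = 1: 57/109 = 0.5229
  k = 2: (57 + 50)/109 = 107/109 = 0.9817
  k = 3: (57 + 50 + 2)/109 = 109/109 = 1

Summary (fraction, with percent):

explained: PC1 0.5229 (52.29%), PC2 0.4587 (45.87%), PC3 0.0183 (1.83%);  cumulative: 0.5229, 0.9817, 1


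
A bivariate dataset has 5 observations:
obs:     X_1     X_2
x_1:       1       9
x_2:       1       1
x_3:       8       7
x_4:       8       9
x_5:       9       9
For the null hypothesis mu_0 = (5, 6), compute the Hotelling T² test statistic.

Step 1 — sample mean vector:
  mean(X_1) = (1 + 1 + 8 + 8 + 9) / 5 = 27/5 = 5.4
  mean(X_2) = (9 + 1 + 7 + 9 + 9) / 5 = 35/5 = 7
  x̄ = (5.4, 7),  deviation x̄ - mu_0 = (5.4, 7) - (5, 6) = (0.4, 1).

Step 2 — sample covariance matrix, S[i,j] = (1/(n-1)) · Σ_k (x_{k,i} - mean_i) · (x_{k,j} - mean_j), divisor n-1 = 4:
  S[X_1,X_1] = ((-4.4)·(-4.4) + (-4.4)·(-4.4) + (2.6)·(2.6) + (2.6)·(2.6) + (3.6)·(3.6)) / 4 = 65.2/4 = 16.3
  S[X_1,X_2] = ((-4.4)·(2) + (-4.4)·(-6) + (2.6)·(0) + (2.6)·(2) + (3.6)·(2)) / 4 = 30/4 = 7.5
  S[X_2,X_2] = ((2)·(2) + (-6)·(-6) + (0)·(0) + (2)·(2) + (2)·(2)) / 4 = 48/4 = 12
  S = [[16.3, 7.5],
 [7.5, 12]].

Step 3 — invert S. det(S) = 16.3·12 - (7.5)² = 139.35.
  S^{-1} = (1/det) · [[d, -b], [-b, a]] = [[0.0861, -0.0538],
 [-0.0538, 0.117]].

Step 4 — quadratic form (x̄ - mu_0)^T · S^{-1} · (x̄ - mu_0):
  S^{-1} · (x̄ - mu_0) = (-0.0194, 0.0954),
  (x̄ - mu_0)^T · [...] = (0.4)·(-0.0194) + (1)·(0.0954) = 0.0877.

Step 5 — scale by n: T² = 5 · 0.0877 = 0.4385.

T² ≈ 0.4385


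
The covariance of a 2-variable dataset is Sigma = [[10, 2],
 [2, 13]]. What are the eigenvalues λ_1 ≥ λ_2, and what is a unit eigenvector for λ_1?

Step 1 — characteristic polynomial of 2×2 Sigma:
  det(Sigma - λI) = λ² - trace · λ + det = 0.
  trace = 10 + 13 = 23, det = 10·13 - (2)² = 126.
Step 2 — discriminant:
  Δ = trace² - 4·det = 529 - 504 = 25.
Step 3 — eigenvalues:
  λ = (trace ± √Δ)/2 = (23 ± 5)/2,
  λ_1 = 14,  λ_2 = 9.

Step 4 — unit eigenvector for λ_1: solve (Sigma - λ_1 I)v = 0. First row:
  (10 - 14)·v_x + (2)·v_y = 0, i.e. (-4)·v_x + (2)·v_y = 0,
  so v ∝ (b, λ_1 - a) = (2, 4) = u.
  ||u|| = √((2)² + (4)²) = √(20) ≈ 4.4721,
  v_1 = u/||u|| ≈ (0.4472, 0.8944) (||v_1|| = 1).

λ_1 = 14,  λ_2 = 9;  v_1 ≈ (0.4472, 0.8944)


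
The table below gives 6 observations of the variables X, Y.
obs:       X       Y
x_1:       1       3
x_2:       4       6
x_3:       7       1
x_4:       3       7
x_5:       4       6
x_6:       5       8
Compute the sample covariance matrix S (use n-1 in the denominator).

Step 1 — column means:
  mean(X) = (1 + 4 + 7 + 3 + 4 + 5) / 6 = 24/6 = 4
  mean(Y) = (3 + 6 + 1 + 7 + 6 + 8) / 6 = 31/6 = 5.1667

Step 2 — sample covariance S[i,j] = (1/(n-1)) · Σ_k (x_{k,i} - mean_i) · (x_{k,j} - mean_j), with n-1 = 5.
  S[X,X] = ((-3)·(-3) + (0)·(0) + (3)·(3) + (-1)·(-1) + (0)·(0) + (1)·(1)) / 5 = 20/5 = 4
  S[X,Y] = ((-3)·(-2.1667) + (0)·(0.8333) + (3)·(-4.1667) + (-1)·(1.8333) + (0)·(0.8333) + (1)·(2.8333)) / 5 = -5/5 = -1
  S[Y,Y] = ((-2.1667)·(-2.1667) + (0.8333)·(0.8333) + (-4.1667)·(-4.1667) + (1.8333)·(1.8333) + (0.8333)·(0.8333) + (2.8333)·(2.8333)) / 5 = 34.8333/5 = 6.9667

S is symmetric (S[j,i] = S[i,j]). Assembling:

S = [[4, -1],
 [-1, 6.9667]]


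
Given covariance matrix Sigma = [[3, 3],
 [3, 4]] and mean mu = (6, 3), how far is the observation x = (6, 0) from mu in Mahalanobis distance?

Step 1 — centre the observation: (x - mu) = (0, -3).

Step 2 — invert Sigma. det(Sigma) = 3·4 - (3)² = 3.
  Sigma^{-1} = (1/det) · [[d, -b], [-b, a]] = [[1.3333, -1],
 [-1, 1]].

Step 3 — form the quadratic (x - mu)^T · Sigma^{-1} · (x - mu):
  Sigma^{-1} · (x - mu) = (3, -3).
  (x - mu)^T · [Sigma^{-1} · (x - mu)] = (0)·(3) + (-3)·(-3) = 9.

Step 4 — take square root: d = √(9) ≈ 3.

d(x, mu) = √(9) ≈ 3


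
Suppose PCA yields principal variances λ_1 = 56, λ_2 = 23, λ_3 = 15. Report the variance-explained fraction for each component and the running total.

Step 1 — total variance = trace(Sigma) = Σ λ_i = 56 + 23 + 15 = 94.

Step 2 — fraction explained by component i = λ_i / Σ λ:
  PC1: 56/94 = 0.5957
  PC2: 23/94 = 0.2447
  PC3: 15/94 = 0.1596

Step 3 — cumulative fraction after k components = (λ_1 + ... + λ_k) / Σ λ:
  k = 1: 56/94 = 0.5957
  k = 2: (56 + 23)/94 = 79/94 = 0.8404
  k = 3: (56 + 23 + 15)/94 = 94/94 = 1

Summary (fraction, with percent):

explained: PC1 0.5957 (59.57%), PC2 0.2447 (24.47%), PC3 0.1596 (15.96%);  cumulative: 0.5957, 0.8404, 1


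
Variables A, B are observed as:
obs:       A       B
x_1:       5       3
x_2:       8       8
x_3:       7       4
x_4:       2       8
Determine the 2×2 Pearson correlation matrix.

Step 1 — column means:
  mean(A) = (5 + 8 + 7 + 2) / 4 = 22/4 = 5.5
  mean(B) = (3 + 8 + 4 + 8) / 4 = 23/4 = 5.75

Step 2 — sample variances and covariances s[i,j] = (1/(n-1)) · Σ_k (x_{k,i} - mean_i) · (x_{k,j} - mean_j), with n-1 = 3:
  s[A,A] = ((-0.5)·(-0.5) + (2.5)·(2.5) + (1.5)·(1.5) + (-3.5)·(-3.5)) / 3 = 21/3 = 7
  s[A,B] = ((-0.5)·(-2.75) + (2.5)·(2.25) + (1.5)·(-1.75) + (-3.5)·(2.25)) / 3 = -3.5/3 = -1.1667
  s[B,B] = ((-2.75)·(-2.75) + (2.25)·(2.25) + (-1.75)·(-1.75) + (2.25)·(2.25)) / 3 = 20.75/3 = 6.9167
  Sample standard deviations s_i = √(s[i,i]):
  s(A) = √(7) = 2.6458
  s(B) = √(6.9167) = 2.63

Step 3 — r_{ij} = s_{ij} / (s_i · s_j):
  r[A,A] = 1 (diagonal).
  r[A,B] = -1.1667 / (2.6458 · 2.63) = -1.1667 / 6.9582 = -0.1677
  r[B,B] = 1 (diagonal).

R is symmetric with unit diagonal. Assembling:

R = [[1, -0.1677],
 [-0.1677, 1]]


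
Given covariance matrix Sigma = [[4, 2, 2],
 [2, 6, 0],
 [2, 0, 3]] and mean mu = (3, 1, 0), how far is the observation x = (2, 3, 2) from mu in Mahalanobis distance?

Step 1 — centre the observation: (x - mu) = (-1, 2, 2).

Step 2 — invert Sigma (cofactor / det for 3×3, or solve directly):
  Sigma^{-1} = [[0.5, -0.1667, -0.3333],
 [-0.1667, 0.2222, 0.1111],
 [-0.3333, 0.1111, 0.5556]].

Step 3 — form the quadratic (x - mu)^T · Sigma^{-1} · (x - mu):
  Sigma^{-1} · (x - mu) = (-1.5, 0.8333, 1.6667).
  (x - mu)^T · [Sigma^{-1} · (x - mu)] = (-1)·(-1.5) + (2)·(0.8333) + (2)·(1.6667) = 6.5.

Step 4 — take square root: d = √(6.5) ≈ 2.5495.

d(x, mu) = √(6.5) ≈ 2.5495


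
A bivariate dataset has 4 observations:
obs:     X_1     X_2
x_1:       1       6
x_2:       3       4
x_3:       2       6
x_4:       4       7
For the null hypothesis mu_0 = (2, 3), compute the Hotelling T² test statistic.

Step 1 — sample mean vector:
  mean(X_1) = (1 + 3 + 2 + 4) / 4 = 10/4 = 2.5
  mean(X_2) = (6 + 4 + 6 + 7) / 4 = 23/4 = 5.75
  x̄ = (2.5, 5.75),  deviation x̄ - mu_0 = (2.5, 5.75) - (2, 3) = (0.5, 2.75).

Step 2 — sample covariance matrix, S[i,j] = (1/(n-1)) · Σ_k (x_{k,i} - mean_i) · (x_{k,j} - mean_j), divisor n-1 = 3:
  S[X_1,X_1] = ((-1.5)·(-1.5) + (0.5)·(0.5) + (-0.5)·(-0.5) + (1.5)·(1.5)) / 3 = 5/3 = 1.6667
  S[X_1,X_2] = ((-1.5)·(0.25) + (0.5)·(-1.75) + (-0.5)·(0.25) + (1.5)·(1.25)) / 3 = 0.5/3 = 0.1667
  S[X_2,X_2] = ((0.25)·(0.25) + (-1.75)·(-1.75) + (0.25)·(0.25) + (1.25)·(1.25)) / 3 = 4.75/3 = 1.5833
  S = [[1.6667, 0.1667],
 [0.1667, 1.5833]].

Step 3 — invert S. det(S) = 1.6667·1.5833 - (0.1667)² = 2.6111.
  S^{-1} = (1/det) · [[d, -b], [-b, a]] = [[0.6064, -0.0638],
 [-0.0638, 0.6383]].

Step 4 — quadratic form (x̄ - mu_0)^T · S^{-1} · (x̄ - mu_0):
  S^{-1} · (x̄ - mu_0) = (0.1277, 1.7234),
  (x̄ - mu_0)^T · [...] = (0.5)·(0.1277) + (2.75)·(1.7234) = 4.8032.

Step 5 — scale by n: T² = 4 · 4.8032 = 19.2128.

T² ≈ 19.2128


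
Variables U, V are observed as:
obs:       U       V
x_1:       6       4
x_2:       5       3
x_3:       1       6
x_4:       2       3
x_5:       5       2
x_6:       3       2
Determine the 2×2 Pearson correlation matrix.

Step 1 — column means:
  mean(U) = (6 + 5 + 1 + 2 + 5 + 3) / 6 = 22/6 = 3.6667
  mean(V) = (4 + 3 + 6 + 3 + 2 + 2) / 6 = 20/6 = 3.3333

Step 2 — sample variances and covariances s[i,j] = (1/(n-1)) · Σ_k (x_{k,i} - mean_i) · (x_{k,j} - mean_j), with n-1 = 5:
  s[U,U] = ((2.3333)·(2.3333) + (1.3333)·(1.3333) + (-2.6667)·(-2.6667) + (-1.6667)·(-1.6667) + (1.3333)·(1.3333) + (-0.6667)·(-0.6667)) / 5 = 19.3333/5 = 3.8667
  s[U,V] = ((2.3333)·(0.6667) + (1.3333)·(-0.3333) + (-2.6667)·(2.6667) + (-1.6667)·(-0.3333) + (1.3333)·(-1.3333) + (-0.6667)·(-1.3333)) / 5 = -6.3333/5 = -1.2667
  s[V,V] = ((0.6667)·(0.6667) + (-0.3333)·(-0.3333) + (2.6667)·(2.6667) + (-0.3333)·(-0.3333) + (-1.3333)·(-1.3333) + (-1.3333)·(-1.3333)) / 5 = 11.3333/5 = 2.2667
  Sample standard deviations s_i = √(s[i,i]):
  s(U) = √(3.8667) = 1.9664
  s(V) = √(2.2667) = 1.5055

Step 3 — r_{ij} = s_{ij} / (s_i · s_j):
  r[U,U] = 1 (diagonal).
  r[U,V] = -1.2667 / (1.9664 · 1.5055) = -1.2667 / 2.9605 = -0.4279
  r[V,V] = 1 (diagonal).

R is symmetric with unit diagonal. Assembling:

R = [[1, -0.4279],
 [-0.4279, 1]]


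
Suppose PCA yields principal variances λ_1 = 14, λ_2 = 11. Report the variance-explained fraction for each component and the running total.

Step 1 — total variance = trace(Sigma) = Σ λ_i = 14 + 11 = 25.

Step 2 — fraction explained by component i = λ_i / Σ λ:
  PC1: 14/25 = 0.56
  PC2: 11/25 = 0.44

Step 3 — cumulative fraction after k components = (λ_1 + ... + λ_k) / Σ λ:
  k = 1: 14/25 = 0.56
  k = 2: (14 + 11)/25 = 25/25 = 1

Summary (fraction, with percent):

explained: PC1 0.56 (56%), PC2 0.44 (44%);  cumulative: 0.56, 1


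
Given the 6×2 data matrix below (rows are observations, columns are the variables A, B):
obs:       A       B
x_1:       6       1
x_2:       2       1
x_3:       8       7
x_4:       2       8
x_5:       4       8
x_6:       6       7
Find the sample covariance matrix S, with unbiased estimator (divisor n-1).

Step 1 — column means:
  mean(A) = (6 + 2 + 8 + 2 + 4 + 6) / 6 = 28/6 = 4.6667
  mean(B) = (1 + 1 + 7 + 8 + 8 + 7) / 6 = 32/6 = 5.3333

Step 2 — sample covariance S[i,j] = (1/(n-1)) · Σ_k (x_{k,i} - mean_i) · (x_{k,j} - mean_j), with n-1 = 5.
  S[A,A] = ((1.3333)·(1.3333) + (-2.6667)·(-2.6667) + (3.3333)·(3.3333) + (-2.6667)·(-2.6667) + (-0.6667)·(-0.6667) + (1.3333)·(1.3333)) / 5 = 29.3333/5 = 5.8667
  S[A,B] = ((1.3333)·(-4.3333) + (-2.6667)·(-4.3333) + (3.3333)·(1.6667) + (-2.6667)·(2.6667) + (-0.6667)·(2.6667) + (1.3333)·(1.6667)) / 5 = 4.6667/5 = 0.9333
  S[B,B] = ((-4.3333)·(-4.3333) + (-4.3333)·(-4.3333) + (1.6667)·(1.6667) + (2.6667)·(2.6667) + (2.6667)·(2.6667) + (1.6667)·(1.6667)) / 5 = 57.3333/5 = 11.4667

S is symmetric (S[j,i] = S[i,j]). Assembling:

S = [[5.8667, 0.9333],
 [0.9333, 11.4667]]


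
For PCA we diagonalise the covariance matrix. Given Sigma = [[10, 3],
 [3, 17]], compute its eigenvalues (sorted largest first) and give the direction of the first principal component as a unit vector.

Step 1 — characteristic polynomial of 2×2 Sigma:
  det(Sigma - λI) = λ² - trace · λ + det = 0.
  trace = 10 + 17 = 27, det = 10·17 - (3)² = 161.
Step 2 — discriminant:
  Δ = trace² - 4·det = 729 - 644 = 85.
Step 3 — eigenvalues:
  λ = (trace ± √Δ)/2 = (27 ± 9.2195)/2,
  λ_1 = 18.1098,  λ_2 = 8.8902.

Step 4 — unit eigenvector for λ_1: solve (Sigma - λ_1 I)v = 0. First row:
  (10 - 18.1098)·v_x + (3)·v_y = 0, i.e. (-8.1098)·v_x + (3)·v_y = 0,
  so v ∝ (b, λ_1 - a) = (3, 8.1098) = u.
  ||u|| = √((3)² + (8.1098)²) = √(74.7684) ≈ 8.6469,
  v_1 = u/||u|| ≈ (0.3469, 0.9379) (||v_1|| = 1).

λ_1 = 18.1098,  λ_2 = 8.8902;  v_1 ≈ (0.3469, 0.9379)


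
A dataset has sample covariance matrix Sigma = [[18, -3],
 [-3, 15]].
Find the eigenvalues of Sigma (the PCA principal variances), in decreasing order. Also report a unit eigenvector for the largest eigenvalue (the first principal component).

Step 1 — characteristic polynomial of 2×2 Sigma:
  det(Sigma - λI) = λ² - trace · λ + det = 0.
  trace = 18 + 15 = 33, det = 18·15 - (-3)² = 261.
Step 2 — discriminant:
  Δ = trace² - 4·det = 1089 - 1044 = 45.
Step 3 — eigenvalues:
  λ = (trace ± √Δ)/2 = (33 ± 6.7082)/2,
  λ_1 = 19.8541,  λ_2 = 13.1459.

Step 4 — unit eigenvector for λ_1: solve (Sigma - λ_1 I)v = 0. First row:
  (18 - 19.8541)·v_x + (-3)·v_y = 0, i.e. (-1.8541)·v_x + (-3)·v_y = 0,
  so v ∝ (b, λ_1 - a) = (-3, 1.8541); multiply by -1 so the first entry is positive: u = (3, -1.8541).
  ||u|| = √((3)² + (-1.8541)²) = √(12.4377) ≈ 3.5267,
  v_1 = u/||u|| ≈ (0.8507, -0.5257) (||v_1|| = 1).

λ_1 = 19.8541,  λ_2 = 13.1459;  v_1 ≈ (0.8507, -0.5257)


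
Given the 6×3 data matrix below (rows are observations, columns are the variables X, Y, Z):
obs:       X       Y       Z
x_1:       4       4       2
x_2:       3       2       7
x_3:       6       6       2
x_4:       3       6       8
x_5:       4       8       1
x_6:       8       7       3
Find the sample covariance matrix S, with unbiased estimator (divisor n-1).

Step 1 — column means:
  mean(X) = (4 + 3 + 6 + 3 + 4 + 8) / 6 = 28/6 = 4.6667
  mean(Y) = (4 + 2 + 6 + 6 + 8 + 7) / 6 = 33/6 = 5.5
  mean(Z) = (2 + 7 + 2 + 8 + 1 + 3) / 6 = 23/6 = 3.8333

Step 2 — sample covariance S[i,j] = (1/(n-1)) · Σ_k (x_{k,i} - mean_i) · (x_{k,j} - mean_j), with n-1 = 5.
  S[X,X] = ((-0.6667)·(-0.6667) + (-1.6667)·(-1.6667) + (1.3333)·(1.3333) + (-1.6667)·(-1.6667) + (-0.6667)·(-0.6667) + (3.3333)·(3.3333)) / 5 = 19.3333/5 = 3.8667
  S[X,Y] = ((-0.6667)·(-1.5) + (-1.6667)·(-3.5) + (1.3333)·(0.5) + (-1.6667)·(0.5) + (-0.6667)·(2.5) + (3.3333)·(1.5)) / 5 = 10/5 = 2
  S[X,Z] = ((-0.6667)·(-1.8333) + (-1.6667)·(3.1667) + (1.3333)·(-1.8333) + (-1.6667)·(4.1667) + (-0.6667)·(-2.8333) + (3.3333)·(-0.8333)) / 5 = -14.3333/5 = -2.8667
  S[Y,Y] = ((-1.5)·(-1.5) + (-3.5)·(-3.5) + (0.5)·(0.5) + (0.5)·(0.5) + (2.5)·(2.5) + (1.5)·(1.5)) / 5 = 23.5/5 = 4.7
  S[Y,Z] = ((-1.5)·(-1.8333) + (-3.5)·(3.1667) + (0.5)·(-1.8333) + (0.5)·(4.1667) + (2.5)·(-2.8333) + (1.5)·(-0.8333)) / 5 = -15.5/5 = -3.1
  S[Z,Z] = ((-1.8333)·(-1.8333) + (3.1667)·(3.1667) + (-1.8333)·(-1.8333) + (4.1667)·(4.1667) + (-2.8333)·(-2.8333) + (-0.8333)·(-0.8333)) / 5 = 42.8333/5 = 8.5667

S is symmetric (S[j,i] = S[i,j]). Assembling:

S = [[3.8667, 2, -2.8667],
 [2, 4.7, -3.1],
 [-2.8667, -3.1, 8.5667]]


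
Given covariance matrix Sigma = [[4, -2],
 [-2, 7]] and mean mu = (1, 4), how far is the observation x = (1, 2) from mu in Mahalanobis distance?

Step 1 — centre the observation: (x - mu) = (0, -2).

Step 2 — invert Sigma. det(Sigma) = 4·7 - (-2)² = 24.
  Sigma^{-1} = (1/det) · [[d, -b], [-b, a]] = [[0.2917, 0.0833],
 [0.0833, 0.1667]].

Step 3 — form the quadratic (x - mu)^T · Sigma^{-1} · (x - mu):
  Sigma^{-1} · (x - mu) = (-0.1667, -0.3333).
  (x - mu)^T · [Sigma^{-1} · (x - mu)] = (0)·(-0.1667) + (-2)·(-0.3333) = 0.6667.

Step 4 — take square root: d = √(0.6667) ≈ 0.8165.

d(x, mu) = √(0.6667) ≈ 0.8165


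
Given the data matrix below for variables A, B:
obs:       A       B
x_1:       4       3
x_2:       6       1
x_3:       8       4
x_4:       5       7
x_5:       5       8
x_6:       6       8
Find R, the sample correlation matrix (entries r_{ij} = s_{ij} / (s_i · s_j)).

Step 1 — column means:
  mean(A) = (4 + 6 + 8 + 5 + 5 + 6) / 6 = 34/6 = 5.6667
  mean(B) = (3 + 1 + 4 + 7 + 8 + 8) / 6 = 31/6 = 5.1667

Step 2 — sample variances and covariances s[i,j] = (1/(n-1)) · Σ_k (x_{k,i} - mean_i) · (x_{k,j} - mean_j), with n-1 = 5:
  s[A,A] = ((-1.6667)·(-1.6667) + (0.3333)·(0.3333) + (2.3333)·(2.3333) + (-0.6667)·(-0.6667) + (-0.6667)·(-0.6667) + (0.3333)·(0.3333)) / 5 = 9.3333/5 = 1.8667
  s[A,B] = ((-1.6667)·(-2.1667) + (0.3333)·(-4.1667) + (2.3333)·(-1.1667) + (-0.6667)·(1.8333) + (-0.6667)·(2.8333) + (0.3333)·(2.8333)) / 5 = -2.6667/5 = -0.5333
  s[B,B] = ((-2.1667)·(-2.1667) + (-4.1667)·(-4.1667) + (-1.1667)·(-1.1667) + (1.8333)·(1.8333) + (2.8333)·(2.8333) + (2.8333)·(2.8333)) / 5 = 42.8333/5 = 8.5667
  Sample standard deviations s_i = √(s[i,i]):
  s(A) = √(1.8667) = 1.3663
  s(B) = √(8.5667) = 2.9269

Step 3 — r_{ij} = s_{ij} / (s_i · s_j):
  r[A,A] = 1 (diagonal).
  r[A,B] = -0.5333 / (1.3663 · 2.9269) = -0.5333 / 3.9989 = -0.1334
  r[B,B] = 1 (diagonal).

R is symmetric with unit diagonal. Assembling:

R = [[1, -0.1334],
 [-0.1334, 1]]


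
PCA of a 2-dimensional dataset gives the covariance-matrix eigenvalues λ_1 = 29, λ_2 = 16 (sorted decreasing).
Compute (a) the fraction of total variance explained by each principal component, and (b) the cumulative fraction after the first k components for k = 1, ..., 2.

Step 1 — total variance = trace(Sigma) = Σ λ_i = 29 + 16 = 45.

Step 2 — fraction explained by component i = λ_i / Σ λ:
  PC1: 29/45 = 0.6444
  PC2: 16/45 = 0.3556

Step 3 — cumulative fraction after k components = (λ_1 + ... + λ_k) / Σ λ:
  k = 1: 29/45 = 0.6444
  k = 2: (29 + 16)/45 = 45/45 = 1

Summary (fraction, with percent):

explained: PC1 0.6444 (64.44%), PC2 0.3556 (35.56%);  cumulative: 0.6444, 1


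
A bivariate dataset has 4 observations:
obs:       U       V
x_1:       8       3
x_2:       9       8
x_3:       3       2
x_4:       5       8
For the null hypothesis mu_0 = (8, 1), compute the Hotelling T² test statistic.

Step 1 — sample mean vector:
  mean(U) = (8 + 9 + 3 + 5) / 4 = 25/4 = 6.25
  mean(V) = (3 + 8 + 2 + 8) / 4 = 21/4 = 5.25
  x̄ = (6.25, 5.25),  deviation x̄ - mu_0 = (6.25, 5.25) - (8, 1) = (-1.75, 4.25).

Step 2 — sample covariance matrix, S[i,j] = (1/(n-1)) · Σ_k (x_{k,i} - mean_i) · (x_{k,j} - mean_j), divisor n-1 = 3:
  S[U,U] = ((1.75)·(1.75) + (2.75)·(2.75) + (-3.25)·(-3.25) + (-1.25)·(-1.25)) / 3 = 22.75/3 = 7.5833
  S[U,V] = ((1.75)·(-2.25) + (2.75)·(2.75) + (-3.25)·(-3.25) + (-1.25)·(2.75)) / 3 = 10.75/3 = 3.5833
  S[V,V] = ((-2.25)·(-2.25) + (2.75)·(2.75) + (-3.25)·(-3.25) + (2.75)·(2.75)) / 3 = 30.75/3 = 10.25
  S = [[7.5833, 3.5833],
 [3.5833, 10.25]].

Step 3 — invert S. det(S) = 7.5833·10.25 - (3.5833)² = 64.8889.
  S^{-1} = (1/det) · [[d, -b], [-b, a]] = [[0.158, -0.0552],
 [-0.0552, 0.1169]].

Step 4 — quadratic form (x̄ - mu_0)^T · S^{-1} · (x̄ - mu_0):
  S^{-1} · (x̄ - mu_0) = (-0.5111, 0.5933),
  (x̄ - mu_0)^T · [...] = (-1.75)·(-0.5111) + (4.25)·(0.5933) = 3.4161.

Step 5 — scale by n: T² = 4 · 3.4161 = 13.6644.

T² ≈ 13.6644


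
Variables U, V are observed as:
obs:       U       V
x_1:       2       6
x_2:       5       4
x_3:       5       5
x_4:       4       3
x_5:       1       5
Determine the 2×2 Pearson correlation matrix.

Step 1 — column means:
  mean(U) = (2 + 5 + 5 + 4 + 1) / 5 = 17/5 = 3.4
  mean(V) = (6 + 4 + 5 + 3 + 5) / 5 = 23/5 = 4.6

Step 2 — sample variances and covariances s[i,j] = (1/(n-1)) · Σ_k (x_{k,i} - mean_i) · (x_{k,j} - mean_j), with n-1 = 4:
  s[U,U] = ((-1.4)·(-1.4) + (1.6)·(1.6) + (1.6)·(1.6) + (0.6)·(0.6) + (-2.4)·(-2.4)) / 4 = 13.2/4 = 3.3
  s[U,V] = ((-1.4)·(1.4) + (1.6)·(-0.6) + (1.6)·(0.4) + (0.6)·(-1.6) + (-2.4)·(0.4)) / 4 = -4.2/4 = -1.05
  s[V,V] = ((1.4)·(1.4) + (-0.6)·(-0.6) + (0.4)·(0.4) + (-1.6)·(-1.6) + (0.4)·(0.4)) / 4 = 5.2/4 = 1.3
  Sample standard deviations s_i = √(s[i,i]):
  s(U) = √(3.3) = 1.8166
  s(V) = √(1.3) = 1.1402

Step 3 — r_{ij} = s_{ij} / (s_i · s_j):
  r[U,U] = 1 (diagonal).
  r[U,V] = -1.05 / (1.8166 · 1.1402) = -1.05 / 2.0712 = -0.5069
  r[V,V] = 1 (diagonal).

R is symmetric with unit diagonal. Assembling:

R = [[1, -0.5069],
 [-0.5069, 1]]


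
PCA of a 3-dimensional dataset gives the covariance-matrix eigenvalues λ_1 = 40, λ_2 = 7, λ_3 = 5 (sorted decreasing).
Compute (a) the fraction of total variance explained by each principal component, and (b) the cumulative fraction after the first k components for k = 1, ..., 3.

Step 1 — total variance = trace(Sigma) = Σ λ_i = 40 + 7 + 5 = 52.

Step 2 — fraction explained by component i = λ_i / Σ λ:
  PC1: 40/52 = 0.7692
  PC2: 7/52 = 0.1346
  PC3: 5/52 = 0.0962

Step 3 — cumulative fraction after k components = (λ_1 + ... + λ_k) / Σ λ:
  k = 1: 40/52 = 0.7692
  k = 2: (40 + 7)/52 = 47/52 = 0.9038
  k = 3: (40 + 7 + 5)/52 = 52/52 = 1

Summary (fraction, with percent):

explained: PC1 0.7692 (76.92%), PC2 0.1346 (13.46%), PC3 0.0962 (9.62%);  cumulative: 0.7692, 0.9038, 1


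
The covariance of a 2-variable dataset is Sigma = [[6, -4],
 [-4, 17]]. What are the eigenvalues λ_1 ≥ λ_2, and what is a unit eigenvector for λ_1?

Step 1 — characteristic polynomial of 2×2 Sigma:
  det(Sigma - λI) = λ² - trace · λ + det = 0.
  trace = 6 + 17 = 23, det = 6·17 - (-4)² = 86.
Step 2 — discriminant:
  Δ = trace² - 4·det = 529 - 344 = 185.
Step 3 — eigenvalues:
  λ = (trace ± √Δ)/2 = (23 ± 13.6015)/2,
  λ_1 = 18.3007,  λ_2 = 4.6993.

Step 4 — unit eigenvector for λ_1: solve (Sigma - λ_1 I)v = 0. First row:
  (6 - 18.3007)·v_x + (-4)·v_y = 0, i.e. (-12.3007)·v_x + (-4)·v_y = 0,
  so v ∝ (b, λ_1 - a) = (-4, 12.3007); multiply by -1 so the first entry is positive: u = (4, -12.3007).
  ||u|| = √((4)² + (-12.3007)²) = √(167.3081) ≈ 12.9348,
  v_1 = u/||u|| ≈ (0.3092, -0.951) (||v_1|| = 1).

λ_1 = 18.3007,  λ_2 = 4.6993;  v_1 ≈ (0.3092, -0.951)


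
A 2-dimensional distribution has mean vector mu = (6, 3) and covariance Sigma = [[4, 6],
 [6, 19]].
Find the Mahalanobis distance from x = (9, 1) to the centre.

Step 1 — centre the observation: (x - mu) = (3, -2).

Step 2 — invert Sigma. det(Sigma) = 4·19 - (6)² = 40.
  Sigma^{-1} = (1/det) · [[d, -b], [-b, a]] = [[0.475, -0.15],
 [-0.15, 0.1]].

Step 3 — form the quadratic (x - mu)^T · Sigma^{-1} · (x - mu):
  Sigma^{-1} · (x - mu) = (1.725, -0.65).
  (x - mu)^T · [Sigma^{-1} · (x - mu)] = (3)·(1.725) + (-2)·(-0.65) = 6.475.

Step 4 — take square root: d = √(6.475) ≈ 2.5446.

d(x, mu) = √(6.475) ≈ 2.5446


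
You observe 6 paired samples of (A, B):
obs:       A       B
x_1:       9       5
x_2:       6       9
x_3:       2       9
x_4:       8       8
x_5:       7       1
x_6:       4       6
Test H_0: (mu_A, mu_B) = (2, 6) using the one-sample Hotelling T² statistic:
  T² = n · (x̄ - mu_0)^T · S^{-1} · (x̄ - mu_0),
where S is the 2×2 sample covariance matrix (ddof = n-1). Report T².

Step 1 — sample mean vector:
  mean(A) = (9 + 6 + 2 + 8 + 7 + 4) / 6 = 36/6 = 6
  mean(B) = (5 + 9 + 9 + 8 + 1 + 6) / 6 = 38/6 = 6.3333
  x̄ = (6, 6.3333),  deviation x̄ - mu_0 = (6, 6.3333) - (2, 6) = (4, 0.3333).

Step 2 — sample covariance matrix, S[i,j] = (1/(n-1)) · Σ_k (x_{k,i} - mean_i) · (x_{k,j} - mean_j), divisor n-1 = 5:
  S[A,A] = ((3)·(3) + (0)·(0) + (-4)·(-4) + (2)·(2) + (1)·(1) + (-2)·(-2)) / 5 = 34/5 = 6.8
  S[A,B] = ((3)·(-1.3333) + (0)·(2.6667) + (-4)·(2.6667) + (2)·(1.6667) + (1)·(-5.3333) + (-2)·(-0.3333)) / 5 = -16/5 = -3.2
  S[B,B] = ((-1.3333)·(-1.3333) + (2.6667)·(2.6667) + (2.6667)·(2.6667) + (1.6667)·(1.6667) + (-5.3333)·(-5.3333) + (-0.3333)·(-0.3333)) / 5 = 47.3333/5 = 9.4667
  S = [[6.8, -3.2],
 [-3.2, 9.4667]].

Step 3 — invert S. det(S) = 6.8·9.4667 - (-3.2)² = 54.1333.
  S^{-1} = (1/det) · [[d, -b], [-b, a]] = [[0.1749, 0.0591],
 [0.0591, 0.1256]].

Step 4 — quadratic form (x̄ - mu_0)^T · S^{-1} · (x̄ - mu_0):
  S^{-1} · (x̄ - mu_0) = (0.7192, 0.2783),
  (x̄ - mu_0)^T · [...] = (4)·(0.7192) + (0.3333)·(0.2783) = 2.9696.

Step 5 — scale by n: T² = 6 · 2.9696 = 17.8177.

T² ≈ 17.8177


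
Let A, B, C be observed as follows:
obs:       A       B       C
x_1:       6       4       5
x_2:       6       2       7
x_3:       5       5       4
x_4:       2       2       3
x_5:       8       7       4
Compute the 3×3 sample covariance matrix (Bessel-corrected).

Step 1 — column means:
  mean(A) = (6 + 6 + 5 + 2 + 8) / 5 = 27/5 = 5.4
  mean(B) = (4 + 2 + 5 + 2 + 7) / 5 = 20/5 = 4
  mean(C) = (5 + 7 + 4 + 3 + 4) / 5 = 23/5 = 4.6

Step 2 — sample covariance S[i,j] = (1/(n-1)) · Σ_k (x_{k,i} - mean_i) · (x_{k,j} - mean_j), with n-1 = 4.
  S[A,A] = ((0.6)·(0.6) + (0.6)·(0.6) + (-0.4)·(-0.4) + (-3.4)·(-3.4) + (2.6)·(2.6)) / 4 = 19.2/4 = 4.8
  S[A,B] = ((0.6)·(0) + (0.6)·(-2) + (-0.4)·(1) + (-3.4)·(-2) + (2.6)·(3)) / 4 = 13/4 = 3.25
  S[A,C] = ((0.6)·(0.4) + (0.6)·(2.4) + (-0.4)·(-0.6) + (-3.4)·(-1.6) + (2.6)·(-0.6)) / 4 = 5.8/4 = 1.45
  S[B,B] = ((0)·(0) + (-2)·(-2) + (1)·(1) + (-2)·(-2) + (3)·(3)) / 4 = 18/4 = 4.5
  S[B,C] = ((0)·(0.4) + (-2)·(2.4) + (1)·(-0.6) + (-2)·(-1.6) + (3)·(-0.6)) / 4 = -4/4 = -1
  S[C,C] = ((0.4)·(0.4) + (2.4)·(2.4) + (-0.6)·(-0.6) + (-1.6)·(-1.6) + (-0.6)·(-0.6)) / 4 = 9.2/4 = 2.3

S is symmetric (S[j,i] = S[i,j]). Assembling:

S = [[4.8, 3.25, 1.45],
 [3.25, 4.5, -1],
 [1.45, -1, 2.3]]


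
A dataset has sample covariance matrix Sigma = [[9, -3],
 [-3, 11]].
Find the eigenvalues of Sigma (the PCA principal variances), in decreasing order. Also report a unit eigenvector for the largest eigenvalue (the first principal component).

Step 1 — characteristic polynomial of 2×2 Sigma:
  det(Sigma - λI) = λ² - trace · λ + det = 0.
  trace = 9 + 11 = 20, det = 9·11 - (-3)² = 90.
Step 2 — discriminant:
  Δ = trace² - 4·det = 400 - 360 = 40.
Step 3 — eigenvalues:
  λ = (trace ± √Δ)/2 = (20 ± 6.3246)/2,
  λ_1 = 13.1623,  λ_2 = 6.8377.

Step 4 — unit eigenvector for λ_1: solve (Sigma - λ_1 I)v = 0. First row:
  (9 - 13.1623)·v_x + (-3)·v_y = 0, i.e. (-4.1623)·v_x + (-3)·v_y = 0,
  so v ∝ (b, λ_1 - a) = (-3, 4.1623); multiply by -1 so the first entry is positive: u = (3, -4.1623).
  ||u|| = √((3)² + (-4.1623)²) = √(26.3246) ≈ 5.1307,
  v_1 = u/||u|| ≈ (0.5847, -0.8112) (||v_1|| = 1).

λ_1 = 13.1623,  λ_2 = 6.8377;  v_1 ≈ (0.5847, -0.8112)


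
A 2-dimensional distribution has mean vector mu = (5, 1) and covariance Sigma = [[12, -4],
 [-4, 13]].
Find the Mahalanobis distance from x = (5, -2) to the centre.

Step 1 — centre the observation: (x - mu) = (0, -3).

Step 2 — invert Sigma. det(Sigma) = 12·13 - (-4)² = 140.
  Sigma^{-1} = (1/det) · [[d, -b], [-b, a]] = [[0.0929, 0.0286],
 [0.0286, 0.0857]].

Step 3 — form the quadratic (x - mu)^T · Sigma^{-1} · (x - mu):
  Sigma^{-1} · (x - mu) = (-0.0857, -0.2571).
  (x - mu)^T · [Sigma^{-1} · (x - mu)] = (0)·(-0.0857) + (-3)·(-0.2571) = 0.7714.

Step 4 — take square root: d = √(0.7714) ≈ 0.8783.

d(x, mu) = √(0.7714) ≈ 0.8783


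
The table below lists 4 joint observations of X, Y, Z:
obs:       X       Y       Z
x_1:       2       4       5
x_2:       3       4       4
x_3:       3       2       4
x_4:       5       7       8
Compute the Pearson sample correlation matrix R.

Step 1 — column means:
  mean(X) = (2 + 3 + 3 + 5) / 4 = 13/4 = 3.25
  mean(Y) = (4 + 4 + 2 + 7) / 4 = 17/4 = 4.25
  mean(Z) = (5 + 4 + 4 + 8) / 4 = 21/4 = 5.25

Step 2 — sample variances and covariances s[i,j] = (1/(n-1)) · Σ_k (x_{k,i} - mean_i) · (x_{k,j} - mean_j), with n-1 = 3:
  s[X,X] = ((-1.25)·(-1.25) + (-0.25)·(-0.25) + (-0.25)·(-0.25) + (1.75)·(1.75)) / 3 = 4.75/3 = 1.5833
  s[X,Y] = ((-1.25)·(-0.25) + (-0.25)·(-0.25) + (-0.25)·(-2.25) + (1.75)·(2.75)) / 3 = 5.75/3 = 1.9167
  s[X,Z] = ((-1.25)·(-0.25) + (-0.25)·(-1.25) + (-0.25)·(-1.25) + (1.75)·(2.75)) / 3 = 5.75/3 = 1.9167
  s[Y,Y] = ((-0.25)·(-0.25) + (-0.25)·(-0.25) + (-2.25)·(-2.25) + (2.75)·(2.75)) / 3 = 12.75/3 = 4.25
  s[Y,Z] = ((-0.25)·(-0.25) + (-0.25)·(-1.25) + (-2.25)·(-1.25) + (2.75)·(2.75)) / 3 = 10.75/3 = 3.5833
  s[Z,Z] = ((-0.25)·(-0.25) + (-1.25)·(-1.25) + (-1.25)·(-1.25) + (2.75)·(2.75)) / 3 = 10.75/3 = 3.5833
  Sample standard deviations s_i = √(s[i,i]):
  s(X) = √(1.5833) = 1.2583
  s(Y) = √(4.25) = 2.0616
  s(Z) = √(3.5833) = 1.893

Step 3 — r_{ij} = s_{ij} / (s_i · s_j):
  r[X,X] = 1 (diagonal).
  r[X,Y] = 1.9167 / (1.2583 · 2.0616) = 1.9167 / 2.5941 = 0.7389
  r[X,Z] = 1.9167 / (1.2583 · 1.893) = 1.9167 / 2.3819 = 0.8047
  r[Y,Y] = 1 (diagonal).
  r[Y,Z] = 3.5833 / (2.0616 · 1.893) = 3.5833 / 3.9025 = 0.9182
  r[Z,Z] = 1 (diagonal).

R is symmetric with unit diagonal. Assembling:

R = [[1, 0.7389, 0.8047],
 [0.7389, 1, 0.9182],
 [0.8047, 0.9182, 1]]


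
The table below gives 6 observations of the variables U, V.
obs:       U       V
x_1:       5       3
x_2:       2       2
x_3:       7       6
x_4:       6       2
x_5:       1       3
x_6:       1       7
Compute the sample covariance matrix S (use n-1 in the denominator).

Step 1 — column means:
  mean(U) = (5 + 2 + 7 + 6 + 1 + 1) / 6 = 22/6 = 3.6667
  mean(V) = (3 + 2 + 6 + 2 + 3 + 7) / 6 = 23/6 = 3.8333

Step 2 — sample covariance S[i,j] = (1/(n-1)) · Σ_k (x_{k,i} - mean_i) · (x_{k,j} - mean_j), with n-1 = 5.
  S[U,U] = ((1.3333)·(1.3333) + (-1.6667)·(-1.6667) + (3.3333)·(3.3333) + (2.3333)·(2.3333) + (-2.6667)·(-2.6667) + (-2.6667)·(-2.6667)) / 5 = 35.3333/5 = 7.0667
  S[U,V] = ((1.3333)·(-0.8333) + (-1.6667)·(-1.8333) + (3.3333)·(2.1667) + (2.3333)·(-1.8333) + (-2.6667)·(-0.8333) + (-2.6667)·(3.1667)) / 5 = -1.3333/5 = -0.2667
  S[V,V] = ((-0.8333)·(-0.8333) + (-1.8333)·(-1.8333) + (2.1667)·(2.1667) + (-1.8333)·(-1.8333) + (-0.8333)·(-0.8333) + (3.1667)·(3.1667)) / 5 = 22.8333/5 = 4.5667

S is symmetric (S[j,i] = S[i,j]). Assembling:

S = [[7.0667, -0.2667],
 [-0.2667, 4.5667]]


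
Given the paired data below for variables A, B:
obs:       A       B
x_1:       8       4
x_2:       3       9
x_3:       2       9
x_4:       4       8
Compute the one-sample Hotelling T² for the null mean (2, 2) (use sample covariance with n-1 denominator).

Step 1 — sample mean vector:
  mean(A) = (8 + 3 + 2 + 4) / 4 = 17/4 = 4.25
  mean(B) = (4 + 9 + 9 + 8) / 4 = 30/4 = 7.5
  x̄ = (4.25, 7.5),  deviation x̄ - mu_0 = (4.25, 7.5) - (2, 2) = (2.25, 5.5).

Step 2 — sample covariance matrix, S[i,j] = (1/(n-1)) · Σ_k (x_{k,i} - mean_i) · (x_{k,j} - mean_j), divisor n-1 = 3:
  S[A,A] = ((3.75)·(3.75) + (-1.25)·(-1.25) + (-2.25)·(-2.25) + (-0.25)·(-0.25)) / 3 = 20.75/3 = 6.9167
  S[A,B] = ((3.75)·(-3.5) + (-1.25)·(1.5) + (-2.25)·(1.5) + (-0.25)·(0.5)) / 3 = -18.5/3 = -6.1667
  S[B,B] = ((-3.5)·(-3.5) + (1.5)·(1.5) + (1.5)·(1.5) + (0.5)·(0.5)) / 3 = 17/3 = 5.6667
  S = [[6.9167, -6.1667],
 [-6.1667, 5.6667]].

Step 3 — invert S. det(S) = 6.9167·5.6667 - (-6.1667)² = 1.1667.
  S^{-1} = (1/det) · [[d, -b], [-b, a]] = [[4.8571, 5.2857],
 [5.2857, 5.9286]].

Step 4 — quadratic form (x̄ - mu_0)^T · S^{-1} · (x̄ - mu_0):
  S^{-1} · (x̄ - mu_0) = (40, 44.5),
  (x̄ - mu_0)^T · [...] = (2.25)·(40) + (5.5)·(44.5) = 334.75.

Step 5 — scale by n: T² = 4 · 334.75 = 1339.

T² ≈ 1339


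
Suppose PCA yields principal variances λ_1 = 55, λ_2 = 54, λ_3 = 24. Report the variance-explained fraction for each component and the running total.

Step 1 — total variance = trace(Sigma) = Σ λ_i = 55 + 54 + 24 = 133.

Step 2 — fraction explained by component i = λ_i / Σ λ:
  PC1: 55/133 = 0.4135
  PC2: 54/133 = 0.406
  PC3: 24/133 = 0.1805

Step 3 — cumulative fraction after k components = (λ_1 + ... + λ_k) / Σ λ:
  k = 1: 55/133 = 0.4135
  k = 2: (55 + 54)/133 = 109/133 = 0.8195
  k = 3: (55 + 54 + 24)/133 = 133/133 = 1

Summary (fraction, with percent):

explained: PC1 0.4135 (41.35%), PC2 0.406 (40.6%), PC3 0.1805 (18.05%);  cumulative: 0.4135, 0.8195, 1


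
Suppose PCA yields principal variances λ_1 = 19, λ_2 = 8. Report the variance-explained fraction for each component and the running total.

Step 1 — total variance = trace(Sigma) = Σ λ_i = 19 + 8 = 27.

Step 2 — fraction explained by component i = λ_i / Σ λ:
  PC1: 19/27 = 0.7037
  PC2: 8/27 = 0.2963

Step 3 — cumulative fraction after k components = (λ_1 + ... + λ_k) / Σ λ:
  k = 1: 19/27 = 0.7037
  k = 2: (19 + 8)/27 = 27/27 = 1

Summary (fraction, with percent):

explained: PC1 0.7037 (70.37%), PC2 0.2963 (29.63%);  cumulative: 0.7037, 1
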